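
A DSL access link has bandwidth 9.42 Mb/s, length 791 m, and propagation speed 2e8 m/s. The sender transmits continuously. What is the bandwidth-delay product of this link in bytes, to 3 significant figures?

4.66 bytes

Propagation delay = 791 / 200000000 = 3.955e-06 s.
BDP = R × t_prop = 9420000 × 3.955e-06 = 37.2561 bits.
In bytes: 37.2561/8 = 4.66 bytes.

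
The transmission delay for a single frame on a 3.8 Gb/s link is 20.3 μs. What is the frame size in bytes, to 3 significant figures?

9640 bytes

L = R × t_tx = 3800000000 b/s × 2.03e-05 s = 77140 bits.
In bytes: 77140 / 8 = 9640 bytes.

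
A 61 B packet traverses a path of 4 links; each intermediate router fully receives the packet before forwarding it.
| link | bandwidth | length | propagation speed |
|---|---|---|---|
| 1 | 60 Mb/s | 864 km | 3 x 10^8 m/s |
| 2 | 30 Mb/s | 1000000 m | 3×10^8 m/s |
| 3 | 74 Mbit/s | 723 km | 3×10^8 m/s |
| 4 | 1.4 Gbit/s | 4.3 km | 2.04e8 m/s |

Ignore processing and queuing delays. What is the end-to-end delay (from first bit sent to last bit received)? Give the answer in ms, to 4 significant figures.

L = 61 × 8 = 488 bits.
Transmission delays (L/R per hop): 0.00813333, 0.0162667, 0.00659459, 0.000348571 ms; sum = 0.0313432 ms.
Propagation delays (d/s per hop): 2.88, 3.33333, 2.41, 0.0210784 ms; sum = 8.64441 ms.
End-to-end = 8.676 ms.

8.676 ms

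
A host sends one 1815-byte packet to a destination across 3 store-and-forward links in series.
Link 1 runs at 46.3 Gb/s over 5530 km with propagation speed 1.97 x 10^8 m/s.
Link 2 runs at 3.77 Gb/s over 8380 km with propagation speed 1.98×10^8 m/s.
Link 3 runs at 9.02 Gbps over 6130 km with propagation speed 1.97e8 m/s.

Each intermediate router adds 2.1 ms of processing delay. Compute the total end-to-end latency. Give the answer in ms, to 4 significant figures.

L = 1815 × 8 = 14520 bits.
Transmission delays (L/R per hop): 0.000313607, 0.00385146, 0.00160976 ms; sum = 0.00577482 ms.
Propagation delays (d/s per hop): 28.0711, 42.3232, 31.1168 ms; sum = 101.511 ms.
Processing at 2 router(s): 2 × 2.1 ms = 4.2 ms.
End-to-end = 105.7 ms.

105.7 ms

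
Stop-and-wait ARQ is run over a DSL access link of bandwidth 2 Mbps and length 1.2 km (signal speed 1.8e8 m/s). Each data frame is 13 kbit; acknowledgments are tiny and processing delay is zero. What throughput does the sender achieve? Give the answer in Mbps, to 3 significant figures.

t_tx = L/R = 13000/2000000 = 0.0065 s.
t_prop = 1200/180000000 = 6.66667e-06 s; RTT = 1.33333e-05 s.
Cycle = t_tx + RTT = 0.00651333 s.
Throughput = L / cycle = 13000 / 0.00651333 = 2.00 Mbps.

2.00 Mbps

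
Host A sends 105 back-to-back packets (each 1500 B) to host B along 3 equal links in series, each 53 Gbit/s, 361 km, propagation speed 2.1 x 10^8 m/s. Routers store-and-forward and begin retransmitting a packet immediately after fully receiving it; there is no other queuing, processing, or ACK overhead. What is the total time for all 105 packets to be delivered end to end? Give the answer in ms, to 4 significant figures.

5.181 ms

Per-hop transmission t_tx = L/R = 12000/53000000000 = 0.000226415 ms.
Per-hop propagation t_prop = 361000/210000000 = 1.71905 ms.
Pipeline fill: first packet needs 3·t_tx to clear all hops; remaining 104 packets each add one t_tx.
Total = (3+105-1)·t_tx + 3·t_prop = 107·0.000226415 + 3·1.71905 = 5.181 ms.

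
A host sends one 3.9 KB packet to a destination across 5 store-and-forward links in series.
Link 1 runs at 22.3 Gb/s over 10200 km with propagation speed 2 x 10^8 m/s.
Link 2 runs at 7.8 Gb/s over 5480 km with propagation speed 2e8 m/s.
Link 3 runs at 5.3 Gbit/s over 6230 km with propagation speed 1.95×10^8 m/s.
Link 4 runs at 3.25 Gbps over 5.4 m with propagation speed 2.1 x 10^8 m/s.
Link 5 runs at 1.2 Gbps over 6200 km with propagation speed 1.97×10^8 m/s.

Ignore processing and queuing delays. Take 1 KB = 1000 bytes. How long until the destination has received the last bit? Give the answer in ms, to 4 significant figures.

L = 31200 bits.
Transmission delays (L/R per hop): 0.0013991, 0.004, 0.00588679, 0.0096, 0.026 ms; sum = 0.0468859 ms.
Propagation delays (d/s per hop): 51, 27.4, 31.9487, 2.57143e-05, 31.4721 ms; sum = 141.821 ms.
End-to-end = 141.9 ms.

141.9 ms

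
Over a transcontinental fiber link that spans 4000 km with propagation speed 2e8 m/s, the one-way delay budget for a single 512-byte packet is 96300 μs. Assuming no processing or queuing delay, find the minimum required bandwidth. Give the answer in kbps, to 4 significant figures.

53.68 kbps

L = 4096 bits.
Propagation delay = 4000000 / 200000000 = 20000 μs.
Transmission budget = 96300 − 20000 = 76300 μs.
R ≥ L / t_tx = 4096 bits / 0.0763 s = 53.68 kbps.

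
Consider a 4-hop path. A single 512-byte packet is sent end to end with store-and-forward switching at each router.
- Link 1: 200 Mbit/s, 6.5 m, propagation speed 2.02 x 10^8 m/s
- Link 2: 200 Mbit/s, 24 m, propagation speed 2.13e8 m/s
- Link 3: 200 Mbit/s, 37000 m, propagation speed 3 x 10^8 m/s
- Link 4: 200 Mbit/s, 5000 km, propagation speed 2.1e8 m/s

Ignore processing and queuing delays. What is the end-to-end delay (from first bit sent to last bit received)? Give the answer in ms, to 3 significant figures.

24.0 ms

L = 512 × 8 = 4096 bits.
Transmission delay per hop = L/R = 4096/200000000 = 0.02048 ms; 4 hops → 0.08192 ms.
Propagation delays (d/s per hop): 3.21782e-05, 0.000112676, 0.123333, 23.8095 ms; sum = 23.933 ms.
End-to-end = 24.0 ms.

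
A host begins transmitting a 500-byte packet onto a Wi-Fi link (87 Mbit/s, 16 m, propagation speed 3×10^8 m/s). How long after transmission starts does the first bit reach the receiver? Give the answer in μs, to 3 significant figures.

First bit experiences only propagation delay: d/s = 16/300000000 = 0.0533 μs.

0.0533 μs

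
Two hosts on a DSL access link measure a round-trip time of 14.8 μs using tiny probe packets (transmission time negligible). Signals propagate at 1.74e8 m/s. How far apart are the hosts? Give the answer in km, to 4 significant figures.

1.288 km

One-way propagation = RTT/2 = 7.4 μs.
d = s × t = 174000000 × 7.4e-06 = 1.288 km.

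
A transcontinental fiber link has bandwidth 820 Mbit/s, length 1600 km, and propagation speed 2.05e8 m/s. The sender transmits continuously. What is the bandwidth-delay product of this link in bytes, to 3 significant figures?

800000 bytes

Propagation delay = 1600000 / 2.05e+08 = 0.00780488 s.
BDP = R × t_prop = 820000000 × 0.00780488 = 6400000 bits.
In bytes: 6400000/8 = 800000 bytes.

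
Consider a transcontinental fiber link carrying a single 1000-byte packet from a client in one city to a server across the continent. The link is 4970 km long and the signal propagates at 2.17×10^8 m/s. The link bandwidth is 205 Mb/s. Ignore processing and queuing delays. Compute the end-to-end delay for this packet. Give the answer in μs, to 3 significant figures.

22900 μs

L = 1000 × 8 = 8000 bits.
Transmission delay = L/R = 8000 / 205000000 = 39.0244 μs.
Propagation delay = d/s = 4970000 m / 217000000 m/s = 22903.2 μs.
Total = 22900 μs.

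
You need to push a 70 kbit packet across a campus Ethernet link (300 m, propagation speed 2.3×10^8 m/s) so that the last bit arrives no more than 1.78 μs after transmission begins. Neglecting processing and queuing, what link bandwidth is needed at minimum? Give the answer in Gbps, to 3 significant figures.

Propagation delay = 300 / 2.3e+08 = 1.30435 μs.
Transmission budget = 1.78 − 1.30435 = 0.475652 μs.
R ≥ L / t_tx = 70000 bits / 4.75652e-07 s = 147 Gbps.

147 Gbps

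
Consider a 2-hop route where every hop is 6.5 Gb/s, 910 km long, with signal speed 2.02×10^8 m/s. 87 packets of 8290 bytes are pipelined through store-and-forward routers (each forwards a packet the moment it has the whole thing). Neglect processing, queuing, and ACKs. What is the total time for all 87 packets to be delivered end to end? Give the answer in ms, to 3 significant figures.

9.91 ms

Per-hop transmission t_tx = L/R = 66320/6500000000 = 0.0102031 ms.
Per-hop propagation t_prop = 910000/202000000 = 4.50495 ms.
Pipeline fill: first packet needs 2·t_tx to clear all hops; remaining 86 packets each add one t_tx.
Total = (2+87-1)·t_tx + 2·t_prop = 88·0.0102031 + 2·4.50495 = 9.91 ms.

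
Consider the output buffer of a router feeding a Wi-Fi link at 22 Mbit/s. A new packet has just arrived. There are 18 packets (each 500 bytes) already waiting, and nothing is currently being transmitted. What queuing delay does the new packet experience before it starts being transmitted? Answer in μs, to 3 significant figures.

Each queued packet: L/R = 4000/22000000 = 181.818 μs.
18 queued → 3272.73 μs.
Queuing delay = 3270 μs.

3270 μs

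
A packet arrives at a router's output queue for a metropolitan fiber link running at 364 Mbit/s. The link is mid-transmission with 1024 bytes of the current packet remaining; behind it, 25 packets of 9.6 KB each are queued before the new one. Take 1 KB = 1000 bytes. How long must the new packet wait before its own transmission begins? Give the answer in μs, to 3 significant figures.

Each queued packet: L/R = 76800/364000000 = 210.989 μs.
25 queued → 5274.73 μs.
Plus remaining 8192 bits of current packet: 22.5055 μs.
Queuing delay = 5300 μs.

5300 μs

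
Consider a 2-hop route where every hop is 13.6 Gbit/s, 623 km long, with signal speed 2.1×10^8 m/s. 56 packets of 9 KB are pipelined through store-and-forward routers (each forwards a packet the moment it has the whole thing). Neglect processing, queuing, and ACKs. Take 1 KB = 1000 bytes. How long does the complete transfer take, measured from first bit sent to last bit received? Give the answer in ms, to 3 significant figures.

Per-hop transmission t_tx = L/R = 72000/13600000000 = 0.00529412 ms.
Per-hop propagation t_prop = 623000/210000000 = 2.96667 ms.
Pipeline fill: first packet needs 2·t_tx to clear all hops; remaining 55 packets each add one t_tx.
Total = (2+56-1)·t_tx + 2·t_prop = 57·0.00529412 + 2·2.96667 = 6.24 ms.

6.24 ms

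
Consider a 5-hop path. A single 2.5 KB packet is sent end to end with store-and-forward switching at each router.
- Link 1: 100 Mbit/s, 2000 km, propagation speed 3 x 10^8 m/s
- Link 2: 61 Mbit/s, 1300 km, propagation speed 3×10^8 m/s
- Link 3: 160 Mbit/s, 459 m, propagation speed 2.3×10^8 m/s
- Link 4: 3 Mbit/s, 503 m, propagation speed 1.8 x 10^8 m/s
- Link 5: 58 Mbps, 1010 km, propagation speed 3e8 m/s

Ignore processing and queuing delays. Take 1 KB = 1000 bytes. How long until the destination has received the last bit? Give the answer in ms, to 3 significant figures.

22.0 ms

L = 20000 bits.
Transmission delays (L/R per hop): 0.2, 0.327869, 0.125, 6.66667, 0.344828 ms; sum = 7.66436 ms.
Propagation delays (d/s per hop): 6.66667, 4.33333, 0.00199565, 0.00279444, 3.36667 ms; sum = 14.3715 ms.
End-to-end = 22.0 ms.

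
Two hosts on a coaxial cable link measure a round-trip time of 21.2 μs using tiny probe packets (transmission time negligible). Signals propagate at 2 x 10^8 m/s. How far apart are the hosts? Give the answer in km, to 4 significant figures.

2.120 km

One-way propagation = RTT/2 = 10.6 μs.
d = s × t = 200000000 × 1.06e-05 = 2.120 km.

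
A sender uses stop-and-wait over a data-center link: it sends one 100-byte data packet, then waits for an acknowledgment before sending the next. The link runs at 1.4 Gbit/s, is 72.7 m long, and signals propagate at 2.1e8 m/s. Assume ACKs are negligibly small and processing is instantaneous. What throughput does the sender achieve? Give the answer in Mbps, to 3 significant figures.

t_tx = L/R = 800/1400000000 = 5.71429e-07 s.
t_prop = 72.7/210000000 = 3.4619e-07 s; RTT = 6.92381e-07 s.
Cycle = t_tx + RTT = 1.26381e-06 s.
Throughput = L / cycle = 800 / 1.26381e-06 = 633 Mbps.

633 Mbps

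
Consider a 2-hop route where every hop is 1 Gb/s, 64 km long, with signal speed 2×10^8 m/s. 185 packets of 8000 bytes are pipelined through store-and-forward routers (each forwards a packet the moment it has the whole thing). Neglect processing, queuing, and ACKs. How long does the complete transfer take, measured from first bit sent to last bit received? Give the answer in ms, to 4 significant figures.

Per-hop transmission t_tx = L/R = 64000/1000000000 = 0.064 ms.
Per-hop propagation t_prop = 64000/200000000 = 0.32 ms.
Pipeline fill: first packet needs 2·t_tx to clear all hops; remaining 184 packets each add one t_tx.
Total = (2+185-1)·t_tx + 2·t_prop = 186·0.064 + 2·0.32 = 12.54 ms.

12.54 ms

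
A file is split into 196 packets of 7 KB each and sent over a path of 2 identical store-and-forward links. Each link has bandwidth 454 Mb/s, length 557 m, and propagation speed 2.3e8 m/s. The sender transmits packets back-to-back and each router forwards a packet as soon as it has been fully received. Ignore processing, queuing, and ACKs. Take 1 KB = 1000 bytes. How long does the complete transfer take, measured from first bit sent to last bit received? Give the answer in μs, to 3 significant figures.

24300 μs

Per-hop transmission t_tx = L/R = 56000/454000000 = 123.348 μs.
Per-hop propagation t_prop = 557/2.3e+08 = 2.42174 μs.
Pipeline fill: first packet needs 2·t_tx to clear all hops; remaining 195 packets each add one t_tx.
Total = (2+196-1)·t_tx + 2·t_prop = 197·123.348 + 2·2.42174 = 24300 μs.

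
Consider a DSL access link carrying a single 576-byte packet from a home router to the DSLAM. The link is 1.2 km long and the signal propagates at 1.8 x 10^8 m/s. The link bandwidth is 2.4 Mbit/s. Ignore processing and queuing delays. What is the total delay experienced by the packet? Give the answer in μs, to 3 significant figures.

1930 μs

L = 576 × 8 = 4608 bits.
Transmission delay = L/R = 4608 / 2400000 = 1920 μs.
Propagation delay = d/s = 1200 m / 180000000 m/s = 6.66667 μs.
Total = 1930 μs.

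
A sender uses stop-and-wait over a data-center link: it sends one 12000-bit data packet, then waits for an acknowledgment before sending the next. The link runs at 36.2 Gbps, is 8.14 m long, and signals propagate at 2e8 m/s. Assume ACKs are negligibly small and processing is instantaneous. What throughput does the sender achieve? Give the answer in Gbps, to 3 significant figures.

29.1 Gbps

t_tx = L/R = 12000/36200000000 = 3.31492e-07 s.
t_prop = 8.14/200000000 = 4.07e-08 s; RTT = 8.14e-08 s.
Cycle = t_tx + RTT = 4.12892e-07 s.
Throughput = L / cycle = 12000 / 4.12892e-07 = 29.1 Gbps.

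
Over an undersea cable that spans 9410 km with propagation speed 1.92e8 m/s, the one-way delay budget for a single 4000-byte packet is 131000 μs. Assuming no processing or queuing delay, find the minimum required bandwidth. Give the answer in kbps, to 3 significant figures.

390 kbps

L = 32000 bits.
Propagation delay = 9410000 / 192000000 = 49010.4 μs.
Transmission budget = 131000 − 49010.4 = 81989.6 μs.
R ≥ L / t_tx = 32000 bits / 0.0819896 s = 390 kbps.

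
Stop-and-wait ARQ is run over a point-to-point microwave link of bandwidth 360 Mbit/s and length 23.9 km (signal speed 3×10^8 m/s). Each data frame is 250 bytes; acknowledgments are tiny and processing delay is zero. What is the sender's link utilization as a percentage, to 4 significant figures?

t_tx = L/R = 2000/360000000 = 5.55556e-06 s.
t_prop = 23900/300000000 = 7.96667e-05 s; RTT = 0.000159333 s.
Cycle = t_tx + RTT = 0.000164889 s.
Utilization = t_tx / cycle = 5.55556e-06/0.000164889 = 3.369 %.

3.369 %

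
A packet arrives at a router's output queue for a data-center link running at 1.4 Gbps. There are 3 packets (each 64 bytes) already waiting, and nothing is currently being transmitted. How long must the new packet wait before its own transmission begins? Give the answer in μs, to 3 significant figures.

Each queued packet: L/R = 512/1400000000 = 0.365714 μs.
3 queued → 1.09714 μs.
Queuing delay = 1.10 μs.

1.10 μs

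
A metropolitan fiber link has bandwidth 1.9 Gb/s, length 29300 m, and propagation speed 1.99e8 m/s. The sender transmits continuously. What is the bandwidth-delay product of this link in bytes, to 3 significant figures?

Propagation delay = 29300 / 199000000 = 0.000147236 s.
BDP = R × t_prop = 1900000000 × 0.000147236 = 279749 bits.
In bytes: 279749/8 = 35000 bytes.

35000 bytes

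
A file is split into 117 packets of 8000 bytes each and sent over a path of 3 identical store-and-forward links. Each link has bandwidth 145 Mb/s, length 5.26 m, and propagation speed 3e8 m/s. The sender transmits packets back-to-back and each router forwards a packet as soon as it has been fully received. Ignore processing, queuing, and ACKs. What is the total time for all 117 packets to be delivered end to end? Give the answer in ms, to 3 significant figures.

Per-hop transmission t_tx = L/R = 64000/145000000 = 0.441379 ms.
Per-hop propagation t_prop = 5.26/300000000 = 1.75333e-05 ms.
Pipeline fill: first packet needs 3·t_tx to clear all hops; remaining 116 packets each add one t_tx.
Total = (3+117-1)·t_tx + 3·t_prop = 119·0.441379 + 3·1.75333e-05 = 52.5 ms.

52.5 ms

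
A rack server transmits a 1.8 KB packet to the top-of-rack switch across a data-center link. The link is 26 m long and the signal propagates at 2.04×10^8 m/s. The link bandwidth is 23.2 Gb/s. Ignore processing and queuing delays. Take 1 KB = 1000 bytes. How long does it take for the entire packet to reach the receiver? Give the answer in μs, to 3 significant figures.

L = 14400 bits.
Transmission delay = L/R = 14400 / 23200000000 = 0.62069 μs.
Propagation delay = d/s = 26 m / 204000000 m/s = 0.127451 μs.
Total = 0.748 μs.

0.748 μs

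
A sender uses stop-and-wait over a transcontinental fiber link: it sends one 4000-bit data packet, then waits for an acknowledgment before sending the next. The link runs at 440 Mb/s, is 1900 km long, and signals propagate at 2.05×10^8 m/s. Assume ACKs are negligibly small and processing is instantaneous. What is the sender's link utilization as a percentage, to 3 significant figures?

t_tx = L/R = 4000/440000000 = 9.09091e-06 s.
t_prop = 1900000/2.05e+08 = 0.00926829 s; RTT = 0.0185366 s.
Cycle = t_tx + RTT = 0.0185457 s.
Utilization = t_tx / cycle = 9.09091e-06/0.0185457 = 0.0490 %.

0.0490 %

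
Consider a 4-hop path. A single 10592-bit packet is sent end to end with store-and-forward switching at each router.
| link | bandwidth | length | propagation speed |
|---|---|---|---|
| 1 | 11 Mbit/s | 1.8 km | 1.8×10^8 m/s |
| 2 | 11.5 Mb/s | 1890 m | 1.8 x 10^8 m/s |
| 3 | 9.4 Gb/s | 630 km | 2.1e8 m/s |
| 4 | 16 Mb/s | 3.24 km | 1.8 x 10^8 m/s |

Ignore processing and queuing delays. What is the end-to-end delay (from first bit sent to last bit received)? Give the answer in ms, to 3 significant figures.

Transmission delays (L/R per hop): 0.962909, 0.921043, 0.00112681, 0.662 ms; sum = 2.54708 ms.
Propagation delays (d/s per hop): 0.01, 0.0105, 3, 0.018 ms; sum = 3.0385 ms.
End-to-end = 5.59 ms.

5.59 ms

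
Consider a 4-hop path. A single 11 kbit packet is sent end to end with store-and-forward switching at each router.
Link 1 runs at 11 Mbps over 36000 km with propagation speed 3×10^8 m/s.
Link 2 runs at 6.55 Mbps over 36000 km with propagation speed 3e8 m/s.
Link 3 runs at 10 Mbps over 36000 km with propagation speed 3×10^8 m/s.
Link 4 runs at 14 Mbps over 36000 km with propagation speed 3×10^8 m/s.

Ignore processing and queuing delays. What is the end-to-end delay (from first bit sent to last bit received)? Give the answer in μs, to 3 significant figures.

L = 11000 bits.
Transmission delays (L/R per hop): 1000, 1679.39, 1100, 785.714 μs; sum = 4565.1 μs.
Propagation delays (d/s per hop): 120000, 120000, 120000, 120000 μs; sum = 480000 μs.
End-to-end = 485000 μs.

485000 μs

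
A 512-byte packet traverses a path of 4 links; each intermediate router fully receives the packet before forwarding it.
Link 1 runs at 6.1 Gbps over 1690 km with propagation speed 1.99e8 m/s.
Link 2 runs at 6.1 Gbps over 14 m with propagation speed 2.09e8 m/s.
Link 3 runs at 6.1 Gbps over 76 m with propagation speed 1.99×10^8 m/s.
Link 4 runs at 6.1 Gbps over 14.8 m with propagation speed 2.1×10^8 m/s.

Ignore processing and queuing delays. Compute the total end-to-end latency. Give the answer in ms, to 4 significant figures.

L = 512 × 8 = 4096 bits.
Transmission delay per hop = L/R = 4096/6100000000 = 0.000671475 ms; 4 hops → 0.0026859 ms.
Propagation delays (d/s per hop): 8.49246, 6.69856e-05, 0.00038191, 7.04762e-05 ms; sum = 8.49298 ms.
End-to-end = 8.496 ms.

8.496 ms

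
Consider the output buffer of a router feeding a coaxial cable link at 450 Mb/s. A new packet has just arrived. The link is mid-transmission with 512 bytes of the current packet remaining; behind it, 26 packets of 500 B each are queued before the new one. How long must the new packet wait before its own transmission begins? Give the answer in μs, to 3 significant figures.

240 μs

Each queued packet: L/R = 4000/450000000 = 8.88889 μs.
26 queued → 231.111 μs.
Plus remaining 4096 bits of current packet: 9.10222 μs.
Queuing delay = 240 μs.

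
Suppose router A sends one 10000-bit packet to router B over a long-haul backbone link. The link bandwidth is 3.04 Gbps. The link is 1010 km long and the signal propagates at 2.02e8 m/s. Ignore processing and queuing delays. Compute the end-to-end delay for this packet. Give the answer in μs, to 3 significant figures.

5000 μs

Transmission delay = L/R = 10000 / 3040000000 = 3.28947 μs.
Propagation delay = d/s = 1010000 m / 202000000 m/s = 5000 μs.
Total = 5000 μs.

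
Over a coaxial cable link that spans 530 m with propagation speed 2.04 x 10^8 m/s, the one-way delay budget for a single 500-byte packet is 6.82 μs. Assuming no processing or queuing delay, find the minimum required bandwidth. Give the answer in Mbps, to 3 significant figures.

947 Mbps

L = 4000 bits.
Propagation delay = 530 / 204000000 = 2.59804 μs.
Transmission budget = 6.82 − 2.59804 = 4.22196 μs.
R ≥ L / t_tx = 4000 bits / 4.22196e-06 s = 947 Mbps.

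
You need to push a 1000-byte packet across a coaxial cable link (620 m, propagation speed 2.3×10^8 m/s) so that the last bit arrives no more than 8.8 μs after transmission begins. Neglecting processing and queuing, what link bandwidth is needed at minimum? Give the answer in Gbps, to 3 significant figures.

1.31 Gbps

L = 8000 bits.
Propagation delay = 620 / 2.3e+08 = 2.69565 μs.
Transmission budget = 8.8 − 2.69565 = 6.10435 μs.
R ≥ L / t_tx = 8000 bits / 6.10435e-06 s = 1.31 Gbps.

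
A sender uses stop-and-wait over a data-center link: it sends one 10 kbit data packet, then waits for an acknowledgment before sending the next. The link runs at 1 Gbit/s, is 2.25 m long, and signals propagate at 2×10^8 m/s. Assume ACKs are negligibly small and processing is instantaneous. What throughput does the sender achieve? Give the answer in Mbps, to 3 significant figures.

t_tx = L/R = 10000/1000000000 = 1e-05 s.
t_prop = 2.25/200000000 = 1.125e-08 s; RTT = 2.25e-08 s.
Cycle = t_tx + RTT = 1.00225e-05 s.
Throughput = L / cycle = 10000 / 1.00225e-05 = 998 Mbps.

998 Mbps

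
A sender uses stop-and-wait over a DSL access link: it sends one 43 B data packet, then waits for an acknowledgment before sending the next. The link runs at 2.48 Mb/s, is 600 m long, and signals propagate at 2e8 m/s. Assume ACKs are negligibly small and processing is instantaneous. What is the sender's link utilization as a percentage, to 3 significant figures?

95.9 %

t_tx = L/R = 344/2480000 = 0.00013871 s.
t_prop = 600/200000000 = 3e-06 s; RTT = 6e-06 s.
Cycle = t_tx + RTT = 0.00014471 s.
Utilization = t_tx / cycle = 0.00013871/0.00014471 = 95.9 %.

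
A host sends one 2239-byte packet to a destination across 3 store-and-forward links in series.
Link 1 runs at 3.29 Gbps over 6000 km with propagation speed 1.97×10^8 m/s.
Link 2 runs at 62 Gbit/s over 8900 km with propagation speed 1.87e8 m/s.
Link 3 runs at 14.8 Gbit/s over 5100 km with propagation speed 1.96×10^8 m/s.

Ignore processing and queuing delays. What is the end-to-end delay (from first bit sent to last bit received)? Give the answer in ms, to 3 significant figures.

104 ms

L = 2239 × 8 = 17912 bits.
Transmission delays (L/R per hop): 0.00544438, 0.000288903, 0.00121027 ms; sum = 0.00694355 ms.
Propagation delays (d/s per hop): 30.4569, 47.5936, 26.0204 ms; sum = 104.071 ms.
End-to-end = 104 ms.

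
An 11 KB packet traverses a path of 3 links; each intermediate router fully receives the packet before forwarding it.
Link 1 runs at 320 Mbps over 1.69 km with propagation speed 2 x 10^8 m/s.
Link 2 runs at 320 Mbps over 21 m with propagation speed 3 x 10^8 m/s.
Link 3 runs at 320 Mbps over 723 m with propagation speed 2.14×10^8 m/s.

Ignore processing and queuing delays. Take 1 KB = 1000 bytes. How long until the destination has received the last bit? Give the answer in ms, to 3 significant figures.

0.837 ms

L = 88000 bits.
Transmission delay per hop = L/R = 88000/320000000 = 0.275 ms; 3 hops → 0.825 ms.
Propagation delays (d/s per hop): 0.00845, 7e-05, 0.0033785 ms; sum = 0.0118985 ms.
End-to-end = 0.837 ms.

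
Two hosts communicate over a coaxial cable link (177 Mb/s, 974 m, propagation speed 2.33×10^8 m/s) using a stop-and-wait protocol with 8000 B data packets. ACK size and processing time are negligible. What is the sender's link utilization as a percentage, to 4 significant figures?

t_tx = L/R = 64000/177000000 = 0.000361582 s.
t_prop = 974/233000000 = 4.18026e-06 s; RTT = 8.36052e-06 s.
Cycle = t_tx + RTT = 0.000369942 s.
Utilization = t_tx / cycle = 0.000361582/0.000369942 = 97.74 %.

97.74 %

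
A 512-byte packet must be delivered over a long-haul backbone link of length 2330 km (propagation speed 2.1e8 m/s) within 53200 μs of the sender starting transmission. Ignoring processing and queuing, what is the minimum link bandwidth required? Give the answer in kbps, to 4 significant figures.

L = 4096 bits.
Propagation delay = 2330000 / 210000000 = 11095.2 μs.
Transmission budget = 53200 − 11095.2 = 42104.8 μs.
R ≥ L / t_tx = 4096 bits / 0.0421048 s = 97.28 kbps.

97.28 kbps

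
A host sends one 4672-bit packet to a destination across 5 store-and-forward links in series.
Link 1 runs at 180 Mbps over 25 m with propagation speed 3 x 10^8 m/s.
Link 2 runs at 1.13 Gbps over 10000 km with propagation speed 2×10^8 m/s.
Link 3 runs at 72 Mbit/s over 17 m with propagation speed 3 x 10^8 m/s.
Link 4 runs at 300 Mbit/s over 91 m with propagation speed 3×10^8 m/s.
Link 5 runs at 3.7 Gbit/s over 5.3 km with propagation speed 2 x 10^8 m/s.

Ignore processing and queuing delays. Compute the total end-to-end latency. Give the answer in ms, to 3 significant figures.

50.1 ms

Transmission delays (L/R per hop): 0.0259556, 0.00413451, 0.0648889, 0.0155733, 0.0012627 ms; sum = 0.111815 ms.
Propagation delays (d/s per hop): 8.33333e-05, 50, 5.66667e-05, 0.000303333, 0.0265 ms; sum = 50.0269 ms.
End-to-end = 50.1 ms.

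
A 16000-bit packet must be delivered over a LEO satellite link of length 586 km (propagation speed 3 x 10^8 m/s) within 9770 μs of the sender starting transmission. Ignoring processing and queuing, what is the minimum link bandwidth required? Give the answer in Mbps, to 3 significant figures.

Propagation delay = 586000 / 300000000 = 1953.33 μs.
Transmission budget = 9770 − 1953.33 = 7816.67 μs.
R ≥ L / t_tx = 16000 bits / 0.00781667 s = 2.05 Mbps.

2.05 Mbps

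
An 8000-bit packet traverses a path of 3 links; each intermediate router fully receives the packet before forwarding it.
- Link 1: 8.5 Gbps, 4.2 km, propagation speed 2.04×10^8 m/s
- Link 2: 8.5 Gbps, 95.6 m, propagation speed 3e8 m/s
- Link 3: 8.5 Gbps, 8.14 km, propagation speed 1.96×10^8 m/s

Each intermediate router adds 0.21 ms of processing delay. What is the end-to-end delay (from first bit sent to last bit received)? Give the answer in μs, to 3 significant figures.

Transmission delay per hop = L/R = 8000/8500000000 = 0.941176 μs; 3 hops → 2.82353 μs.
Propagation delays (d/s per hop): 20.5882, 0.318667, 41.5306 μs; sum = 62.4375 μs.
Processing at 2 router(s): 2 × 0.21 ms = 420 μs.
End-to-end = 485 μs.

485 μs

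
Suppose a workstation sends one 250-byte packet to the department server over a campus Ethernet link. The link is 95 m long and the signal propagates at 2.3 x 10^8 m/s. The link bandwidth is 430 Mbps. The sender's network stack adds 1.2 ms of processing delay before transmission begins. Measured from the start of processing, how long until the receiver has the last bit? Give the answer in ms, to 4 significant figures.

L = 250 × 8 = 2000 bits.
Transmission delay = L/R = 2000 / 430000000 = 0.00465116 ms.
Propagation delay = d/s = 95 m / 2.3e+08 m/s = 0.000413043 ms.
Plus processing delay 1.2 ms = 1.2 ms.
Total = 1.205 ms.

1.205 ms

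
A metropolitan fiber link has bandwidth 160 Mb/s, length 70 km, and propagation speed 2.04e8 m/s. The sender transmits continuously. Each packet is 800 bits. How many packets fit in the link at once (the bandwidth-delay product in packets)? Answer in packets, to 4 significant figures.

68.63 packets

Propagation delay = 70000 / 204000000 = 0.000343137 s.
BDP = R × t_prop = 160000000 × 0.000343137 = 54902 bits.
In packets of 800 bits: 68.63 packets.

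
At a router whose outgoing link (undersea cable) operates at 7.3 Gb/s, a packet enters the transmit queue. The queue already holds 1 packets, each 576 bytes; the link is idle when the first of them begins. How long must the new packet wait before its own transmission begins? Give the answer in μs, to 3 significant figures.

Each queued packet: L/R = 4608/7300000000 = 0.631233 μs.
1 queued → 0.631233 μs.
Queuing delay = 0.631 μs.

0.631 μs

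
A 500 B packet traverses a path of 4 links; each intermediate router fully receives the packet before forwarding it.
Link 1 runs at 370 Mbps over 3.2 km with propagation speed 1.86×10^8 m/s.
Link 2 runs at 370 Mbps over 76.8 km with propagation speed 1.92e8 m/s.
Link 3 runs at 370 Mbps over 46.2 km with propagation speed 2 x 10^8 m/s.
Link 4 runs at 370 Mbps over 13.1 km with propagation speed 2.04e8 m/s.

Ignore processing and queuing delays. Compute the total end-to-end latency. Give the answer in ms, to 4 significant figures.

L = 500 × 8 = 4000 bits.
Transmission delay per hop = L/R = 4000/370000000 = 0.0108108 ms; 4 hops → 0.0432432 ms.
Propagation delays (d/s per hop): 0.0172043, 0.4, 0.231, 0.0642157 ms; sum = 0.71242 ms.
End-to-end = 0.7557 ms.

0.7557 ms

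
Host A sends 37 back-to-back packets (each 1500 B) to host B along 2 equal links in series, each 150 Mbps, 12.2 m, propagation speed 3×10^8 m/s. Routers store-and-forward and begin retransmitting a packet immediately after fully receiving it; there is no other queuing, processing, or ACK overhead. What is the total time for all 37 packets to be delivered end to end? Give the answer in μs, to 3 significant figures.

Per-hop transmission t_tx = L/R = 12000/150000000 = 80 μs.
Per-hop propagation t_prop = 12.2/300000000 = 0.0406667 μs.
Pipeline fill: first packet needs 2·t_tx to clear all hops; remaining 36 packets each add one t_tx.
Total = (2+37-1)·t_tx + 2·t_prop = 38·80 + 2·0.0406667 = 3040 μs.

3040 μs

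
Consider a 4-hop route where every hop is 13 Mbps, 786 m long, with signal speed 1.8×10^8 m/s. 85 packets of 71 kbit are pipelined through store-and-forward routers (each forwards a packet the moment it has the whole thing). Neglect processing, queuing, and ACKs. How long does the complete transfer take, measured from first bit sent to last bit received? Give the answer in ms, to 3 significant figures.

Per-hop transmission t_tx = L/R = 71000/13000000 = 5.46154 ms.
Per-hop propagation t_prop = 786/180000000 = 0.00436667 ms.
Pipeline fill: first packet needs 4·t_tx to clear all hops; remaining 84 packets each add one t_tx.
Total = (4+85-1)·t_tx + 4·t_prop = 88·5.46154 + 4·0.00436667 = 481 ms.

481 ms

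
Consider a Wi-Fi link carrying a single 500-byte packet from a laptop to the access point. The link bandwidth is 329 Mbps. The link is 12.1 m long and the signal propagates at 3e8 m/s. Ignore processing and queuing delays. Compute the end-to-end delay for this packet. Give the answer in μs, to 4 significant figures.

L = 500 × 8 = 4000 bits.
Transmission delay = L/R = 4000 / 329000000 = 12.1581 μs.
Propagation delay = d/s = 12.1 m / 300000000 m/s = 0.0403333 μs.
Total = 12.20 μs.

12.20 μs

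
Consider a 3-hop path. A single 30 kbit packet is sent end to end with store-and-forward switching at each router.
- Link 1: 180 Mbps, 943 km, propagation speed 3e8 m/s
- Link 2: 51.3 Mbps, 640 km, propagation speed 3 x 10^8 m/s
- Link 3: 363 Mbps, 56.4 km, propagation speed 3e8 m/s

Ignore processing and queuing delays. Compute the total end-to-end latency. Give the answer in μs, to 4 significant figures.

6299 μs

L = 30000 bits.
Transmission delays (L/R per hop): 166.667, 584.795, 82.6446 μs; sum = 834.107 μs.
Propagation delays (d/s per hop): 3143.33, 2133.33, 188 μs; sum = 5464.67 μs.
End-to-end = 6299 μs.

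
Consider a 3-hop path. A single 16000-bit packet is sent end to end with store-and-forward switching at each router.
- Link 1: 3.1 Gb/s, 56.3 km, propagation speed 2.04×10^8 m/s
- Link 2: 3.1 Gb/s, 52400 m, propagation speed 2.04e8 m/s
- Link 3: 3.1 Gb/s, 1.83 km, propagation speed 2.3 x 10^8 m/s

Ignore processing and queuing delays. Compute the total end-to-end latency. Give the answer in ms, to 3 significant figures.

0.556 ms

Transmission delay per hop = L/R = 16000/3100000000 = 0.00516129 ms; 3 hops → 0.0154839 ms.
Propagation delays (d/s per hop): 0.27598, 0.256863, 0.00795652 ms; sum = 0.5408 ms.
End-to-end = 0.556 ms.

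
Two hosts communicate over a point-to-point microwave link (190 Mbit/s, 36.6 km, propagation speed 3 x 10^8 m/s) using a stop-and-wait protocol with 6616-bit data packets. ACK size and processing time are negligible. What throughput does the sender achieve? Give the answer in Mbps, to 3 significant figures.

t_tx = L/R = 6616/190000000 = 3.48211e-05 s.
t_prop = 36600/300000000 = 0.000122 s; RTT = 0.000244 s.
Cycle = t_tx + RTT = 0.000278821 s.
Throughput = L / cycle = 6616 / 0.000278821 = 23.7 Mbps.

23.7 Mbps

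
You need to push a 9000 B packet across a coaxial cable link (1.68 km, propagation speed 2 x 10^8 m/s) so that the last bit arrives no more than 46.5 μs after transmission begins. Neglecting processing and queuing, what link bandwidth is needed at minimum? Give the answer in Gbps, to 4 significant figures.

1.890 Gbps

L = 72000 bits.
Propagation delay = 1680 / 200000000 = 8.4 μs.
Transmission budget = 46.5 − 8.4 = 38.1 μs.
R ≥ L / t_tx = 72000 bits / 3.81e-05 s = 1.890 Gbps.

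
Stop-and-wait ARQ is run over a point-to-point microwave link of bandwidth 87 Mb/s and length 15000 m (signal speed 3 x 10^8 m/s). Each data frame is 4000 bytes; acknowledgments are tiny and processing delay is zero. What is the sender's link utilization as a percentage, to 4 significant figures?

t_tx = L/R = 32000/87000000 = 0.000367816 s.
t_prop = 15000/300000000 = 5e-05 s; RTT = 0.0001 s.
Cycle = t_tx + RTT = 0.000467816 s.
Utilization = t_tx / cycle = 0.000367816/0.000467816 = 78.62 %.

78.62 %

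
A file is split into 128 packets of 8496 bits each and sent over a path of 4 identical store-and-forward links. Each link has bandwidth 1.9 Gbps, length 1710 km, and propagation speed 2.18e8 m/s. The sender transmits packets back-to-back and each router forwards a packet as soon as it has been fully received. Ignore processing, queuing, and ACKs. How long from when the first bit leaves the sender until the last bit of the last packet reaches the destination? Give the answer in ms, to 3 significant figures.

Per-hop transmission t_tx = L/R = 8496/1900000000 = 0.00447158 ms.
Per-hop propagation t_prop = 1710000/2.18e+08 = 7.84404 ms.
Pipeline fill: first packet needs 4·t_tx to clear all hops; remaining 127 packets each add one t_tx.
Total = (4+128-1)·t_tx + 4·t_prop = 131·0.00447158 + 4·7.84404 = 32.0 ms.

32.0 ms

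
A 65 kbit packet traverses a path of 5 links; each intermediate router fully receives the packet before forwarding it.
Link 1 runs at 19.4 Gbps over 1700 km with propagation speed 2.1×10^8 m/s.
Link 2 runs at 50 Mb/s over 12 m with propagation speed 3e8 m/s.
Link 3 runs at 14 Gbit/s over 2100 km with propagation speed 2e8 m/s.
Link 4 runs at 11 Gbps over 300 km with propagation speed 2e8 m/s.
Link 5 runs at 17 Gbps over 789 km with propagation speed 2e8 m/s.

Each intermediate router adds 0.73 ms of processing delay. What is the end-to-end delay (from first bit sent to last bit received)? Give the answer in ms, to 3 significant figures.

28.3 ms

L = 65000 bits.
Transmission delays (L/R per hop): 0.00335052, 1.3, 0.00464286, 0.00590909, 0.00382353 ms; sum = 1.31773 ms.
Propagation delays (d/s per hop): 8.09524, 4e-05, 10.5, 1.5, 3.945 ms; sum = 24.0403 ms.
Processing at 4 router(s): 4 × 0.73 ms = 2.92 ms.
End-to-end = 28.3 ms.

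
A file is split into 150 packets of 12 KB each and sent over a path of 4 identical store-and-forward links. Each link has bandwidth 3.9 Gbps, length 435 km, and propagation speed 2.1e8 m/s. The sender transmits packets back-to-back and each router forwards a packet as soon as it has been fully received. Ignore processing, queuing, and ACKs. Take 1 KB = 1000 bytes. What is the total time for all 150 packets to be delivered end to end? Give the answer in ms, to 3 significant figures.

12.1 ms

Per-hop transmission t_tx = L/R = 96000/3900000000 = 0.0246154 ms.
Per-hop propagation t_prop = 435000/210000000 = 2.07143 ms.
Pipeline fill: first packet needs 4·t_tx to clear all hops; remaining 149 packets each add one t_tx.
Total = (4+150-1)·t_tx + 4·t_prop = 153·0.0246154 + 4·2.07143 = 12.1 ms.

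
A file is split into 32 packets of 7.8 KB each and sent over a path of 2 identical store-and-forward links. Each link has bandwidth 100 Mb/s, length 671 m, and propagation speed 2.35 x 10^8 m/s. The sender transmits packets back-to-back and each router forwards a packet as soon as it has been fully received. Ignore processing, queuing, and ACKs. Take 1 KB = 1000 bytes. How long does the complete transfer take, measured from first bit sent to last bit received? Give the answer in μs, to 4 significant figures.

Per-hop transmission t_tx = L/R = 62400/100000000 = 624 μs.
Per-hop propagation t_prop = 671/235000000 = 2.85532 μs.
Pipeline fill: first packet needs 2·t_tx to clear all hops; remaining 31 packets each add one t_tx.
Total = (2+32-1)·t_tx + 2·t_prop = 33·624 + 2·2.85532 = 20600 μs.

20600 μs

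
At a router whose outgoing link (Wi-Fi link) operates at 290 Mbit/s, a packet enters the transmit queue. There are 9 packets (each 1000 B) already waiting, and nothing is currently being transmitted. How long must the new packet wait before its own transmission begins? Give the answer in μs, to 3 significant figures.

248 μs

Each queued packet: L/R = 8000/290000000 = 27.5862 μs.
9 queued → 248.276 μs.
Queuing delay = 248 μs.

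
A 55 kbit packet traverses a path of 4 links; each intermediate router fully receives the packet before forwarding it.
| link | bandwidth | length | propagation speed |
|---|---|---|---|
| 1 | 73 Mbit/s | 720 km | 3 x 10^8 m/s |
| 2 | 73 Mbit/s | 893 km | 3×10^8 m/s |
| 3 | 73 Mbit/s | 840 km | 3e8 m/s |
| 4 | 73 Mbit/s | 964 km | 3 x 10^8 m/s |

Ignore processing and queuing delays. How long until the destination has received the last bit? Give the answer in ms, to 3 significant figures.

14.4 ms

L = 55000 bits.
Transmission delay per hop = L/R = 55000/73000000 = 0.753425 ms; 4 hops → 3.0137 ms.
Propagation delays (d/s per hop): 2.4, 2.97667, 2.8, 3.21333 ms; sum = 11.39 ms.
End-to-end = 14.4 ms.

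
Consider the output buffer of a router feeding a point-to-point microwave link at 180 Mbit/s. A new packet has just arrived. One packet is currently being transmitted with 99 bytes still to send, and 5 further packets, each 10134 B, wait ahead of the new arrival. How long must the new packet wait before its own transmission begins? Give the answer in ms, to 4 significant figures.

Each queued packet: L/R = 81072/180000000 = 0.4504 ms.
5 queued → 2.252 ms.
Plus remaining 792 bits of current packet: 0.0044 ms.
Queuing delay = 2.256 ms.

2.256 ms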